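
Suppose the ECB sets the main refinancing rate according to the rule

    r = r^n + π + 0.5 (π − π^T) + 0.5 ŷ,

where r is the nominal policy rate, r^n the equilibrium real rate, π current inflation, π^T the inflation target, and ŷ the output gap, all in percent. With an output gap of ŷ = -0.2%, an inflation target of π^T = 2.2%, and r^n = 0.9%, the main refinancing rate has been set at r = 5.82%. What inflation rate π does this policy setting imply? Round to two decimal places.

Collecting π: r = r^n + (1 + 0.5) π − 0.5 π^T + 0.5 ŷ
1.5 π = 5.82 − 0.9 + 0.5 × 2.2 − 0.5 × (-0.2) = 6.12
π = 6.12 / 1.5 = 4.08

4.08%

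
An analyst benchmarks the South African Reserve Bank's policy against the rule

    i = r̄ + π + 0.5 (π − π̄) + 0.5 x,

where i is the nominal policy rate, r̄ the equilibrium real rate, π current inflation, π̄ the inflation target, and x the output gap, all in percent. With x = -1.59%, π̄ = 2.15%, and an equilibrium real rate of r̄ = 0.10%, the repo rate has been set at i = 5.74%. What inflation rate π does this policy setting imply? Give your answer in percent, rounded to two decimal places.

Collecting π: i = r̄ + (1 + 0.5) π − 0.5 π̄ + 0.5 x
1.5 π = 5.74 − 0.10 + 0.5 × 2.15 − 0.5 × (-1.59) = 7.51
π = 7.51 / 1.5 = 5.01

5.01%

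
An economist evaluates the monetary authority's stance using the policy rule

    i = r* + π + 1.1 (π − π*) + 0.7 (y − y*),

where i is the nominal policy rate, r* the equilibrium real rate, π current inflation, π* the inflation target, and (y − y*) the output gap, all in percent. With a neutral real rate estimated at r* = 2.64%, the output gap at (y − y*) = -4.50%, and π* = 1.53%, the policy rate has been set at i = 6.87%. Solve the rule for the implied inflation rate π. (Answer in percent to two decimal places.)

4.32%

Collecting π: i = r* + (1 + 1.1) π − 1.1 π* + 0.7 (y − y*)
2.1 π = 6.87 − 2.64 + 1.1 × 1.53 − 0.7 × (-4.50) = 9.063
π = 9.063 / 2.1 = 4.32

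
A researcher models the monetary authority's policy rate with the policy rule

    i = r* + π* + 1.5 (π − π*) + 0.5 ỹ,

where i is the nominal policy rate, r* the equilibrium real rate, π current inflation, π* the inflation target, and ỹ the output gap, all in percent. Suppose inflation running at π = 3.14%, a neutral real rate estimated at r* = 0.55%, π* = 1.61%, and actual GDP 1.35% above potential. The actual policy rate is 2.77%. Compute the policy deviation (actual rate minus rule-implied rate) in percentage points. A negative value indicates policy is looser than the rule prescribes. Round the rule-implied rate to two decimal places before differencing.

-2.36 pp

Output 1.35% above potential → ỹ = 1.35.
i = 0.55 + 1.61 + 1.5 × (3.14 − 1.61) + 0.5 × 1.35
   = 0.55 + 1.61 + 2.295 + 0.675 = 5.13
Deviation = 2.77 − 5.13 = -2.36 pp.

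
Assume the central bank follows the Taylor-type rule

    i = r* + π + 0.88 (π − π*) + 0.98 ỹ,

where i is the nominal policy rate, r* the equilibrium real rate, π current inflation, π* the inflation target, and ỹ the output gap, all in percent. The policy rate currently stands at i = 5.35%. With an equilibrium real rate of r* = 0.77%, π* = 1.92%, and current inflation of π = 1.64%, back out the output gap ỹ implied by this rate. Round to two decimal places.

0.98 ỹ = 5.35 − 0.77 − 1.64 − 0.88 × (1.64 − 1.92) = 3.1864
ỹ = 3.1864 / 0.98 = 3.25

3.25%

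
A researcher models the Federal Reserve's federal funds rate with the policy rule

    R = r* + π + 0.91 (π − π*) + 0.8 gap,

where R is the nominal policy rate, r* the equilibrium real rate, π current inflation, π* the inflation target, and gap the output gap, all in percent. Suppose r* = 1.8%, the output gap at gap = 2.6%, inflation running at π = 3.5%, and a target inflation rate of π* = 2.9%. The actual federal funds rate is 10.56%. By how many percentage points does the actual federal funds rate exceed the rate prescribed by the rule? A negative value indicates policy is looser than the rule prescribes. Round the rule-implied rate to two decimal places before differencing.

R = 1.8 + 3.5 + 0.91 × (3.5 − 2.9) + 0.8 × 2.6
   = 1.8 + 3.5 + 0.546 + 2.08 = 7.93
Deviation = 10.56 − 7.93 = 2.63 pp.

2.63 pp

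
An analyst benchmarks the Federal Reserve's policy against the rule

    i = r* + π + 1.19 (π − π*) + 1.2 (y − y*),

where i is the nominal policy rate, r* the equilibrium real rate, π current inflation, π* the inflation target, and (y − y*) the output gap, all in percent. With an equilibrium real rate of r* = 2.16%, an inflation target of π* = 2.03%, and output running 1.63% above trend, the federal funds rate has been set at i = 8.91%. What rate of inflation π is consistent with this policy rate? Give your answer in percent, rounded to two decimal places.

3.29%

Output 1.63% above potential → (y − y*) = 1.63.
Collecting π: i = r* + (1 + 1.19) π − 1.19 π* + 1.2 (y − y*)
2.19 π = 8.91 − 2.16 + 1.19 × 2.03 − 1.2 × 1.63 = 7.2097
π = 7.2097 / 2.19 = 3.29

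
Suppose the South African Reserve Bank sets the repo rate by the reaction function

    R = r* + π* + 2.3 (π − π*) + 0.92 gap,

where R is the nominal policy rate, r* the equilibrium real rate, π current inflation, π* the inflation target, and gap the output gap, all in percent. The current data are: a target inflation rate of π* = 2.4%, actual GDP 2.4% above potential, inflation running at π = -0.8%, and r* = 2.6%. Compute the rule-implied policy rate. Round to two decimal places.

Output 2.4% above potential → gap = 2.4.
R = 2.6 + 2.4 + 2.3 × (-0.8 − 2.4) + 0.92 × 2.4
   = 2.6 + 2.4 − 7.36 + 2.208 = -0.15

-0.15%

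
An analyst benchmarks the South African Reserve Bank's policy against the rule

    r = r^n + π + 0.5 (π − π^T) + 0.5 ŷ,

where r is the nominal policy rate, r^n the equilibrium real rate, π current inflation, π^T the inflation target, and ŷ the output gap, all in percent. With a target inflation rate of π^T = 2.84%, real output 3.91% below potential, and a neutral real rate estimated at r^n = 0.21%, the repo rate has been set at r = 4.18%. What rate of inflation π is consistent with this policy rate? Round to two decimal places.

4.90%

Output 3.91% below potential → ŷ = -3.91.
Collecting π: r = r^n + (1 + 0.5) π − 0.5 π^T + 0.5 ŷ
1.5 π = 4.18 − 0.21 + 0.5 × 2.84 − 0.5 × (-3.91) = 7.345
π = 7.345 / 1.5 = 4.90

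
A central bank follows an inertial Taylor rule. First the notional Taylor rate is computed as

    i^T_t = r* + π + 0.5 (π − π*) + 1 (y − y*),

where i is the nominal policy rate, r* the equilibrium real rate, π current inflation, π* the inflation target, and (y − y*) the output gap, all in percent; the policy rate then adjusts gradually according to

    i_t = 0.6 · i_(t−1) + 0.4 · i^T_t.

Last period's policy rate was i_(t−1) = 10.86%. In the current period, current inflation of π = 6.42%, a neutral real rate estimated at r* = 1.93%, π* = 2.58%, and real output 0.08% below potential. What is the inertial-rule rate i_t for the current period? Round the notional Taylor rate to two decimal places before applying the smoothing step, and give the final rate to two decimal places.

Output 0.08% below potential → (y − y*) = -0.08.
i^T_t = 1.93 + 6.42 + 0.5 × (6.42 − 2.58) + 1 × (-0.08)
   = 1.93 + 6.42 + 1.92 − 0.08 = 10.19
i_t = 0.6 × 10.86 + 0.4 × 10.19 = 6.516 + 4.076 = 10.59

10.59%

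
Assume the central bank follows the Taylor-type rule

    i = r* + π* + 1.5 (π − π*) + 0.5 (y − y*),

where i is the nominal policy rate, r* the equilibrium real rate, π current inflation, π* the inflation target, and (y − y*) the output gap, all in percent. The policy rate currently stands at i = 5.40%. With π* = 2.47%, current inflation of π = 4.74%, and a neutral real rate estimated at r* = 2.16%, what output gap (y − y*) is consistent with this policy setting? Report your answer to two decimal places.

0.5 (y − y*) = 5.40 − 2.16 − 2.47 − 1.5 × (4.74 − 2.47) = -2.635
(y − y*) = -2.635 / 0.5 = -5.27

-5.27%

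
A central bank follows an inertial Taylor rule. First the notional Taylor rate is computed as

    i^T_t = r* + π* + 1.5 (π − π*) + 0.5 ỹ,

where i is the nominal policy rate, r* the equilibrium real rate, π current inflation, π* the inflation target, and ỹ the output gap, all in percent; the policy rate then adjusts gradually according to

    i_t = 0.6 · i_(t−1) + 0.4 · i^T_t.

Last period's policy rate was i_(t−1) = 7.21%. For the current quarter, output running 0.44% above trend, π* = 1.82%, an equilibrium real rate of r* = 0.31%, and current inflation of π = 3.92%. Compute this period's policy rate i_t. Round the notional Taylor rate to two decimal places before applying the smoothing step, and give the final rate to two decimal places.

Output 0.44% above potential → ỹ = 0.44.
i^T_t = 0.31 + 1.82 + 1.5 × (3.92 − 1.82) + 0.5 × 0.44
   = 0.31 + 1.82 + 3.15 + 0.22 = 5.50
i_t = 0.6 × 7.21 + 0.4 × 5.50 = 4.326 + 2.2 = 6.53

6.53%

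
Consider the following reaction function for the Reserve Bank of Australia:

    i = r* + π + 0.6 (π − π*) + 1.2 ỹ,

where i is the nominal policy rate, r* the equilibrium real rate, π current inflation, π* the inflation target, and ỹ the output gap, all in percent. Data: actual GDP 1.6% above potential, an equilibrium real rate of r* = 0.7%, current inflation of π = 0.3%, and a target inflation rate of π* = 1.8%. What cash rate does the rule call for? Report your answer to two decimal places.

Output 1.6% above potential → ỹ = 1.6.
i = 0.7 + 0.3 + 0.6 × (0.3 − 1.8) + 1.2 × 1.6
   = 0.7 + 0.3 − 0.9 + 1.92 = 2.02

2.02%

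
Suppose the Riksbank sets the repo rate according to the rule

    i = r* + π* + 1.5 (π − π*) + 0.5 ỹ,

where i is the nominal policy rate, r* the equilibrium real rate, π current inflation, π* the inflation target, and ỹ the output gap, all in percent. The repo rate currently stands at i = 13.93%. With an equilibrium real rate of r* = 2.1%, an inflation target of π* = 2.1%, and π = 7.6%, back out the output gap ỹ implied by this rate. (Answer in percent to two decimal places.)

2.96%

0.5 ỹ = 13.93 − 2.1 − 2.1 − 1.5 × (7.6 − 2.1) = 1.48
ỹ = 1.48 / 0.5 = 2.96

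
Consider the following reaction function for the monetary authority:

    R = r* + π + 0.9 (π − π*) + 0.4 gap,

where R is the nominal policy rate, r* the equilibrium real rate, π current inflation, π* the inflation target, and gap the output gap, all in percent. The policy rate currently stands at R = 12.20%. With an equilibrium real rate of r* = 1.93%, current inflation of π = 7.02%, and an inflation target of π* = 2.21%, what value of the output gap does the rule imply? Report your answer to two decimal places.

0.4 gap = 12.20 − 1.93 − 7.02 − 0.9 × (7.02 − 2.21) = -1.079
gap = -1.079 / 0.4 = -2.70

-2.70%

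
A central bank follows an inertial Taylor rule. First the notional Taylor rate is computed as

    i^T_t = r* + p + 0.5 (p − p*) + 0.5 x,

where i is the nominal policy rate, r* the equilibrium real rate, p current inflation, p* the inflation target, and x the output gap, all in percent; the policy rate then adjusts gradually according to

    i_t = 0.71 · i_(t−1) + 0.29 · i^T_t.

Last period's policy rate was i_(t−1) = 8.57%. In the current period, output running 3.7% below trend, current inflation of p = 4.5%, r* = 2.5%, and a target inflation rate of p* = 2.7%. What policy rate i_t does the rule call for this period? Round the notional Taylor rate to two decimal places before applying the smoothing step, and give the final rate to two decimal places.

7.84%

Output 3.7% below potential → x = -3.7.
i^T_t = 2.5 + 4.5 + 0.5 × (4.5 − 2.7) + 0.5 × (-3.7)
   = 2.5 + 4.5 + 0.9 − 1.85 = 6.05
i_t = 0.71 × 8.57 + 0.29 × 6.05 = 6.0847 + 1.7545 = 7.84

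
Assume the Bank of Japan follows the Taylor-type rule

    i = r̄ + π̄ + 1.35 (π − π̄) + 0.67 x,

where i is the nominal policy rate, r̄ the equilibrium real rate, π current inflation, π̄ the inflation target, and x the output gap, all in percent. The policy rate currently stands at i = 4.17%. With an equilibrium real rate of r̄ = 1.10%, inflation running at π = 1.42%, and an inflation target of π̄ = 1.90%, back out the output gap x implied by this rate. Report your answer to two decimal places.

2.71%

0.67 x = 4.17 − 1.10 − 1.90 − 1.35 × (1.42 − 1.90) = 1.818
x = 1.818 / 0.67 = 2.71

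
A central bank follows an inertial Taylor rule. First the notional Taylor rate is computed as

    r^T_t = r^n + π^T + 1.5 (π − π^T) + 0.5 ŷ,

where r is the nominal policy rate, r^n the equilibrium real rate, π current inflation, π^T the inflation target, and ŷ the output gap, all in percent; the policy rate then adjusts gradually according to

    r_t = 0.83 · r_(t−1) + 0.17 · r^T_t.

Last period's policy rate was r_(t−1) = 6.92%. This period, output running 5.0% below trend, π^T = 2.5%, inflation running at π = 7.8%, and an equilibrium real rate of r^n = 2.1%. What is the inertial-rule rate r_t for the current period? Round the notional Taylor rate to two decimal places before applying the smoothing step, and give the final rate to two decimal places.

7.45%

Output 5.0% below potential → ŷ = -5.0.
r^T_t = 2.1 + 2.5 + 1.5 × (7.8 − 2.5) + 0.5 × (-5.0)
   = 2.1 + 2.5 + 7.95 − 2.5 = 10.05
r_t = 0.83 × 6.92 + 0.17 × 10.05 = 5.7436 + 1.7085 = 7.45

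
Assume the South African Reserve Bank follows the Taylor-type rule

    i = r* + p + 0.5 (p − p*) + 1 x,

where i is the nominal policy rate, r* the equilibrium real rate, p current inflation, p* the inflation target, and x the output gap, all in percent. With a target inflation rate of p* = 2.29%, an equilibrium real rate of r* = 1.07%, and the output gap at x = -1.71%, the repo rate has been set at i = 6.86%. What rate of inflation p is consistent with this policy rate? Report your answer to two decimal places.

Collecting p: i = r* + (1 + 0.5) p − 0.5 p* + 1 x
1.5 p = 6.86 − 1.07 + 0.5 × 2.29 − 1 × (-1.71) = 8.645
p = 8.645 / 1.5 = 5.76

5.76%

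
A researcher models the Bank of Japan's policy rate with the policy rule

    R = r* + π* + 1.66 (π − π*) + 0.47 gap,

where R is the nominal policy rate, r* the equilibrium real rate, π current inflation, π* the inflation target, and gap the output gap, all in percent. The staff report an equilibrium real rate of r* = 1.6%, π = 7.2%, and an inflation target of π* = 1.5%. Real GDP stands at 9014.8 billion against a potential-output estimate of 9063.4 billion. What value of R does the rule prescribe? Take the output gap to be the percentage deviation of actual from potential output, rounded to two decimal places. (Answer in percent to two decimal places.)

Output gap = 100 × (9014.8 − 9063.4) / 9063.4 = -0.54%.
R = 1.60 + 1.50 + 1.66 × (7.20 − 1.50) + 0.47 × (-0.54)
   = 1.60 + 1.5 + 9.462 − 0.2538 = 12.31

12.31%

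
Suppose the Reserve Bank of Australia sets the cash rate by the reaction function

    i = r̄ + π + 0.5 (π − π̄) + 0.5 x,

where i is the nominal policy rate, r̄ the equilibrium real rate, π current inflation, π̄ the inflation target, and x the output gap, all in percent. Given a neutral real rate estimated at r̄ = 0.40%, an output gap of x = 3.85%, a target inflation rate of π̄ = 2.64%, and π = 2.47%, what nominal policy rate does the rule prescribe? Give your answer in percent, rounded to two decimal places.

i = 0.40 + 2.47 + 0.5 × (2.47 − 2.64) + 0.5 × 3.85
   = 0.40 + 2.47 − 0.085 + 1.925 = 4.71

4.71%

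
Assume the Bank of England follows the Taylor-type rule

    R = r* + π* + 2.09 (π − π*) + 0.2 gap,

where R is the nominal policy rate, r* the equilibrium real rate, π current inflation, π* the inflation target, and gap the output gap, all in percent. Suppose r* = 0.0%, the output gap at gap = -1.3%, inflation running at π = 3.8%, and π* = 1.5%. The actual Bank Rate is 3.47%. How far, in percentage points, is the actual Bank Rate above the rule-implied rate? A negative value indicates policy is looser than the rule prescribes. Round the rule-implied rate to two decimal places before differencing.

-2.58 pp

R = 0.0 + 1.5 + 2.09 × (3.8 − 1.5) + 0.2 × (-1.3)
   = 0.0 + 1.5 + 4.807 − 0.26 = 6.05
Deviation = 3.47 − 6.05 = -2.58 pp.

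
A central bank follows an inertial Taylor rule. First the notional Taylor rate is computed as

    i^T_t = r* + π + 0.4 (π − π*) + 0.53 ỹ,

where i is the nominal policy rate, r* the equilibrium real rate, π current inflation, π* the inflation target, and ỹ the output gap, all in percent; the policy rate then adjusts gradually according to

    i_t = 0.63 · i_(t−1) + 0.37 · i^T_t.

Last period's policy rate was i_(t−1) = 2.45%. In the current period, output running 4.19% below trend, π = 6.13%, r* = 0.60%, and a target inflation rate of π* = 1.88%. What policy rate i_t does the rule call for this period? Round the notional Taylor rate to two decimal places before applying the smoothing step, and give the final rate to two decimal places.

Output 4.19% below potential → ỹ = -4.19.
i^T_t = 0.60 + 6.13 + 0.4 × (6.13 − 1.88) + 0.53 × (-4.19)
   = 0.60 + 6.13 + 1.7 − 2.2207 = 6.21
i_t = 0.63 × 2.45 + 0.37 × 6.21 = 1.5435 + 2.2977 = 3.84

3.84%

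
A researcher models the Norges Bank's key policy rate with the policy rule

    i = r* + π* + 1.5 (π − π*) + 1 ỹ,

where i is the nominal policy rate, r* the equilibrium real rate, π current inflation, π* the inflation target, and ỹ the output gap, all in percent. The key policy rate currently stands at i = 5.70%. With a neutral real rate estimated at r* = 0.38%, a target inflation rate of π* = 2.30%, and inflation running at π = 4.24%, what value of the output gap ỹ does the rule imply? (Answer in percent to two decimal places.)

1 ỹ = 5.70 − 0.38 − 2.30 − 1.5 × (4.24 − 2.30) = 0.11
ỹ = 0.11 / 1 = 0.11

0.11%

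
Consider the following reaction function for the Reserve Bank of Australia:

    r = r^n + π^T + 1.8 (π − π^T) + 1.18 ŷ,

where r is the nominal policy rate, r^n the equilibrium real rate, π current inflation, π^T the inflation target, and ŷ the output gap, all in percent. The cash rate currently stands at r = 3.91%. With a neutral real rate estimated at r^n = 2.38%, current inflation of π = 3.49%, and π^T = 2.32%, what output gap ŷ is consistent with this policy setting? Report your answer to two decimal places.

1.18 ŷ = 3.91 − 2.38 − 2.32 − 1.8 × (3.49 − 2.32) = -2.896
ŷ = -2.896 / 1.18 = -2.45

-2.45%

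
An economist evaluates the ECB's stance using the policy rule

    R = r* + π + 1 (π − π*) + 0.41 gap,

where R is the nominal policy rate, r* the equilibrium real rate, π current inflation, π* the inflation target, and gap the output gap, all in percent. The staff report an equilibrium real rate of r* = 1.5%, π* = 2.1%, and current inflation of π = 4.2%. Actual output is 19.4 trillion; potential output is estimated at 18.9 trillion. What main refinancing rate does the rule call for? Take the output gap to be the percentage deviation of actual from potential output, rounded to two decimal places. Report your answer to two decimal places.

8.89%

Output gap = 100 × (19.4 − 18.9) / 18.9 = 2.65%.
R = 1.50 + 4.20 + 1 × (4.20 − 2.10) + 0.41 × 2.65
   = 1.50 + 4.2 + 2.1 + 1.0865 = 8.89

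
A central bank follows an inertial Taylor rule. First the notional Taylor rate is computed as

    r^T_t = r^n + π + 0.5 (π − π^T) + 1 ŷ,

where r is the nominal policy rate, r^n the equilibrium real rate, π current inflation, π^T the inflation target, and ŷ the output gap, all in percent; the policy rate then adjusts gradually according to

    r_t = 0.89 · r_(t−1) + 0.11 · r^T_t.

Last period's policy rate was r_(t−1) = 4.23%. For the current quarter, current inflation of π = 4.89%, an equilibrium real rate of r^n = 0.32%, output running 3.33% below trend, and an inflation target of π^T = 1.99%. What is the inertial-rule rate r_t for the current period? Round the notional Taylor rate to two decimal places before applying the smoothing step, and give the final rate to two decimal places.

Output 3.33% below potential → ŷ = -3.33.
r^T_t = 0.32 + 4.89 + 0.5 × (4.89 − 1.99) + 1 × (-3.33)
   = 0.32 + 4.89 + 1.45 − 3.33 = 3.33
r_t = 0.89 × 4.23 + 0.11 × 3.33 = 3.7647 + 0.3663 = 4.13

4.13%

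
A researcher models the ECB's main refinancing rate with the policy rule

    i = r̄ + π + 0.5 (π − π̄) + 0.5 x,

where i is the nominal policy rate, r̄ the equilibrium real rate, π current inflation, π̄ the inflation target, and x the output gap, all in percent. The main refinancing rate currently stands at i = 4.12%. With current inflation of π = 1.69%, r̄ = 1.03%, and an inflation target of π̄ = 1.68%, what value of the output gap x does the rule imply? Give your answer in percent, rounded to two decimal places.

2.79%

0.5 x = 4.12 − 1.03 − 1.69 − 0.5 × (1.69 − 1.68) = 1.395
x = 1.395 / 0.5 = 2.79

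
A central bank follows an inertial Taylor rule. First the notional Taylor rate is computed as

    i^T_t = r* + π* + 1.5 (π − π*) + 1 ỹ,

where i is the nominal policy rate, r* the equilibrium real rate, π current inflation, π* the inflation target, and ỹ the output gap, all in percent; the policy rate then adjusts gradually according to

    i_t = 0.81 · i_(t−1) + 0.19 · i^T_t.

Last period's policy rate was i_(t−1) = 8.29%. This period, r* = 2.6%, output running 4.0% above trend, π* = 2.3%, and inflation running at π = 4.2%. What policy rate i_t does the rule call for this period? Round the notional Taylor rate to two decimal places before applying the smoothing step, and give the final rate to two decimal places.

8.95%

Output 4.0% above potential → ỹ = 4.0.
i^T_t = 2.6 + 2.3 + 1.5 × (4.2 − 2.3) + 1 × 4.0
   = 2.6 + 2.3 + 2.85 + 4 = 11.75
i_t = 0.81 × 8.29 + 0.19 × 11.75 = 6.7149 + 2.2325 = 8.95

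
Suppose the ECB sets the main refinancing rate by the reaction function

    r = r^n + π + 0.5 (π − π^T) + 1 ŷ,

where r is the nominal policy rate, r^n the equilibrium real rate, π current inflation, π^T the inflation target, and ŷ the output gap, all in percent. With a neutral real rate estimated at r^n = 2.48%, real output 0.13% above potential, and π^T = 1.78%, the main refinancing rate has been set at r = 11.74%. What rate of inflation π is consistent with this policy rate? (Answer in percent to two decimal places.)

6.68%

Output 0.13% above potential → ŷ = 0.13.
Collecting π: r = r^n + (1 + 0.5) π − 0.5 π^T + 1 ŷ
1.5 π = 11.74 − 2.48 + 0.5 × 1.78 − 1 × 0.13 = 10.02
π = 10.02 / 1.5 = 6.68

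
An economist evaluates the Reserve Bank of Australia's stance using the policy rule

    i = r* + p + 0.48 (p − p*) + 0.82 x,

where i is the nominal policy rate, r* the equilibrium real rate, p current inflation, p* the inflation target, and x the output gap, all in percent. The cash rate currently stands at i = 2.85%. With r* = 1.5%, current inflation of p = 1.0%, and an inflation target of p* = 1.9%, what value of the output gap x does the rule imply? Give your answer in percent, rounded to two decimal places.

0.82 x = 2.85 − 1.5 − 1.0 − 0.48 × (1.0 − 1.9) = 0.782
x = 0.782 / 0.82 = 0.95

0.95%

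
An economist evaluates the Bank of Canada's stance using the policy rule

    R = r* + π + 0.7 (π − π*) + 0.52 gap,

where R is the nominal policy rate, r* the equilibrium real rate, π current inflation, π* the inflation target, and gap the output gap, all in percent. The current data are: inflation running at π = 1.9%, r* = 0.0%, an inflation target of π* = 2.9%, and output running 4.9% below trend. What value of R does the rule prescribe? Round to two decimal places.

Output 4.9% below potential → gap = -4.9.
R = 0.0 + 1.9 + 0.7 × (1.9 − 2.9) + 0.52 × (-4.9)
   = 0.0 + 1.9 − 0.7 − 2.548 = -1.35

-1.35%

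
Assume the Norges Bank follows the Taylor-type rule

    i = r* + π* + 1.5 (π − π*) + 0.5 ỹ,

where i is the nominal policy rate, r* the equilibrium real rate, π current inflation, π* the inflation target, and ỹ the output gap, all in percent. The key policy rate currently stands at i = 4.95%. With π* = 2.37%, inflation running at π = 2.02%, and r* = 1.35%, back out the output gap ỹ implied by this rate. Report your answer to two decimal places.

0.5 ỹ = 4.95 − 1.35 − 2.37 − 1.5 × (2.02 − 2.37) = 1.755
ỹ = 1.755 / 0.5 = 3.51

3.51%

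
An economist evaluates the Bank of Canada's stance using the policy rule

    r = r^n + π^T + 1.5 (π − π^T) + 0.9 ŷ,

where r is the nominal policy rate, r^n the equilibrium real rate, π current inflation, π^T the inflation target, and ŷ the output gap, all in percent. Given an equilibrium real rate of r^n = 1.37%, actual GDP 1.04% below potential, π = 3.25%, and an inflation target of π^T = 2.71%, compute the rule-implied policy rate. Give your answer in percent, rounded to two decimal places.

3.95%

Output 1.04% below potential → ŷ = -1.04.
r = 1.37 + 2.71 + 1.5 × (3.25 − 2.71) + 0.9 × (-1.04)
   = 1.37 + 2.71 + 0.81 − 0.936 = 3.95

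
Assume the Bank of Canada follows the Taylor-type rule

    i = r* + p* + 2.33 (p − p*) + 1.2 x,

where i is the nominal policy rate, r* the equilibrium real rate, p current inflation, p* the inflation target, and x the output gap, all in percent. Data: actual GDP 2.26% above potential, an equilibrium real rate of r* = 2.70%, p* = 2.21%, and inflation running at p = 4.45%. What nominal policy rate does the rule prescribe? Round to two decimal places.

Output 2.26% above potential → x = 2.26.
i = 2.70 + 2.21 + 2.33 × (4.45 − 2.21) + 1.2 × 2.26
   = 2.70 + 2.21 + 5.2192 + 2.712 = 12.84

12.84%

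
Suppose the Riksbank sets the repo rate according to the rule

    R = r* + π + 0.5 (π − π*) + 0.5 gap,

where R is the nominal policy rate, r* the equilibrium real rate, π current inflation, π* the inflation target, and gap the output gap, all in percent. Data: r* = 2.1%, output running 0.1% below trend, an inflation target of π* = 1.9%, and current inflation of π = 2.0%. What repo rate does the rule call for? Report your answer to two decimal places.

Output 0.1% below potential → gap = -0.1.
R = 2.1 + 2.0 + 0.5 × (2.0 − 1.9) + 0.5 × (-0.1)
   = 2.1 + 2 + 0.05 − 0.05 = 4.10

4.10%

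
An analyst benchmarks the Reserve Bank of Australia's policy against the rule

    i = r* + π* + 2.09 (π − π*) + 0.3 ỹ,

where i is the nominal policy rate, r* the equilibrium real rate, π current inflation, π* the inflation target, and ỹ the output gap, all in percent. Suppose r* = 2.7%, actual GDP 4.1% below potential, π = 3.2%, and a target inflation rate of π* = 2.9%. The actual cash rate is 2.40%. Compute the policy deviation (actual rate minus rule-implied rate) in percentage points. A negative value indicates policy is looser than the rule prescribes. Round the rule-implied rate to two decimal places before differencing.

Output 4.1% below potential → ỹ = -4.1.
i = 2.7 + 2.9 + 2.09 × (3.2 − 2.9) + 0.3 × (-4.1)
   = 2.7 + 2.9 + 0.627 − 1.23 = 5.00
Deviation = 2.40 − 5.00 = -2.60 pp.

-2.60 pp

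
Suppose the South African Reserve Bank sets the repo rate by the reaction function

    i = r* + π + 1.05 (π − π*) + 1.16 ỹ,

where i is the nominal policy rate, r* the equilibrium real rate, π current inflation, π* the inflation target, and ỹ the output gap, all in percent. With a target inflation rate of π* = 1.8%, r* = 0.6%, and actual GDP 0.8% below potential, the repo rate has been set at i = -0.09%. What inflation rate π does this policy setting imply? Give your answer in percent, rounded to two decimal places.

Output 0.8% below potential → ỹ = -0.8.
Collecting π: i = r* + (1 + 1.05) π − 1.05 π* + 1.16 ỹ
2.05 π = -0.09 − 0.6 + 1.05 × 1.8 − 1.16 × (-0.8) = 2.128
π = 2.128 / 2.05 = 1.04

1.04%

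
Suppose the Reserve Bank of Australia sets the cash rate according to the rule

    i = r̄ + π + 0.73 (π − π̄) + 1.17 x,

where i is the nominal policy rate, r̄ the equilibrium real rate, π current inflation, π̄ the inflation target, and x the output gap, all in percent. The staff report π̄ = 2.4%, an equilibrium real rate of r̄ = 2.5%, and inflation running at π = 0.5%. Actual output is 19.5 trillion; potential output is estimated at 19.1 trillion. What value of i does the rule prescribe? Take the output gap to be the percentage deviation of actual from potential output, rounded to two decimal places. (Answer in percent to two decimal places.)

Output gap = 100 × (19.5 − 19.1) / 19.1 = 2.09%.
i = 2.50 + 0.50 + 0.73 × (0.50 − 2.40) + 1.17 × 2.09
   = 2.50 + 0.5 − 1.387 + 2.4453 = 4.06

4.06%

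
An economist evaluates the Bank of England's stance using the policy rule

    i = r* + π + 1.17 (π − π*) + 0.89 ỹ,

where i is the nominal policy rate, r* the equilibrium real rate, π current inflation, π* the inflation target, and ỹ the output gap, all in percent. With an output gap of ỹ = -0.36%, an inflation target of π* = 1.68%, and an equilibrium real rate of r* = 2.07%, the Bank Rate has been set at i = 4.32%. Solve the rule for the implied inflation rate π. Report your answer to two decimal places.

Collecting π: i = r* + (1 + 1.17) π − 1.17 π* + 0.89 ỹ
2.17 π = 4.32 − 2.07 + 1.17 × 1.68 − 0.89 × (-0.36) = 4.536
π = 4.536 / 2.17 = 2.09

2.09%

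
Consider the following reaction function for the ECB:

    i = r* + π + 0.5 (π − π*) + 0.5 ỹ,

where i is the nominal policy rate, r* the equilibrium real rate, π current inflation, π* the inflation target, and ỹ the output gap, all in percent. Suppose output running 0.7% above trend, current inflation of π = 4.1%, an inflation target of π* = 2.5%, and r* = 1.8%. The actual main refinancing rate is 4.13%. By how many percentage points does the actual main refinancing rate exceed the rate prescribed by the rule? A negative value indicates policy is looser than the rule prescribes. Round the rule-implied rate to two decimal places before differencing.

Output 0.7% above potential → ỹ = 0.7.
i = 1.8 + 4.1 + 0.5 × (4.1 − 2.5) + 0.5 × 0.7
   = 1.8 + 4.1 + 0.8 + 0.35 = 7.05
Deviation = 4.13 − 7.05 = -2.92 pp.

-2.92 pp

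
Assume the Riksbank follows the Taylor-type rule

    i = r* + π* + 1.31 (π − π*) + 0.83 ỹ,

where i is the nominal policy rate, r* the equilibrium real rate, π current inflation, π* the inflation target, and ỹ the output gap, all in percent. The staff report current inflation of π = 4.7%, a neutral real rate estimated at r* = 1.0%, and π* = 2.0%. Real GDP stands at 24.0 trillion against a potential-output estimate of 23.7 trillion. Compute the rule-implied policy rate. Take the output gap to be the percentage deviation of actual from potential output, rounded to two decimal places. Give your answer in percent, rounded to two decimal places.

7.59%

Output gap = 100 × (24.0 − 23.7) / 23.7 = 1.27%.
i = 1.00 + 2.00 + 1.31 × (4.70 − 2.00) + 0.83 × 1.27
   = 1.00 + 2 + 3.537 + 1.0541 = 7.59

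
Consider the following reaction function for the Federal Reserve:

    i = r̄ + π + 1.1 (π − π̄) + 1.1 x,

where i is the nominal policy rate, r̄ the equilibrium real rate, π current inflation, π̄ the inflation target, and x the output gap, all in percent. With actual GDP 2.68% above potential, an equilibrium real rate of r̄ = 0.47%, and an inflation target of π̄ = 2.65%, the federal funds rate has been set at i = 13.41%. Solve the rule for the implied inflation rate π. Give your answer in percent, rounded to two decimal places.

6.15%

Output 2.68% above potential → x = 2.68.
Collecting π: i = r̄ + (1 + 1.1) π − 1.1 π̄ + 1.1 x
2.1 π = 13.41 − 0.47 + 1.1 × 2.65 − 1.1 × 2.68 = 12.907
π = 12.907 / 2.1 = 6.15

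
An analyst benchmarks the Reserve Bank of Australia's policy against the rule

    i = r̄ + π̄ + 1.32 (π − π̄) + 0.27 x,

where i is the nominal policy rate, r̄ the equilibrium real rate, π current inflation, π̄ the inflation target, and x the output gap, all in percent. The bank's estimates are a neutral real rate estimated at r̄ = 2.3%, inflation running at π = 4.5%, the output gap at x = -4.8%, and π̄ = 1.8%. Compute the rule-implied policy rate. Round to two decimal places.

6.37%

i = 2.3 + 1.8 + 1.32 × (4.5 − 1.8) + 0.27 × (-4.8)
   = 2.3 + 1.8 + 3.564 − 1.296 = 6.37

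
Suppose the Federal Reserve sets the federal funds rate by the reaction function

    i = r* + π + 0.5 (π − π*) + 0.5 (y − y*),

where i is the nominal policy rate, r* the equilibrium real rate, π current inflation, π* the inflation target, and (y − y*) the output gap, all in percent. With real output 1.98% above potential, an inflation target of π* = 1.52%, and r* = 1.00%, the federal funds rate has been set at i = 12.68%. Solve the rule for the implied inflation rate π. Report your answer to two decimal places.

7.63%

Output 1.98% above potential → (y − y*) = 1.98.
Collecting π: i = r* + (1 + 0.5) π − 0.5 π* + 0.5 (y − y*)
1.5 π = 12.68 − 1.00 + 0.5 × 1.52 − 0.5 × 1.98 = 11.45
π = 11.45 / 1.5 = 7.63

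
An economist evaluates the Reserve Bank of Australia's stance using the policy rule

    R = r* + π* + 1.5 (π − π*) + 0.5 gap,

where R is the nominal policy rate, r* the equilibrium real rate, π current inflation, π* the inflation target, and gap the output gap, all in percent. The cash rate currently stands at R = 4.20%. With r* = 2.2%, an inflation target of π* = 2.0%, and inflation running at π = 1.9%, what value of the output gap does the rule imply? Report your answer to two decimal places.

0.30%

0.5 gap = 4.20 − 2.2 − 2.0 − 1.5 × (1.9 − 2.0) = 0.15
gap = 0.15 / 0.5 = 0.30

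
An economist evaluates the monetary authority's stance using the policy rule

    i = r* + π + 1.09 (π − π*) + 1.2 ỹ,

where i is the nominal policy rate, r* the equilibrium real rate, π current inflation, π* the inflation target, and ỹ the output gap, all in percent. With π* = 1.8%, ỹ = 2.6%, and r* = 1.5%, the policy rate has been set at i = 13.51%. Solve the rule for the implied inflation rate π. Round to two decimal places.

5.19%

Collecting π: i = r* + (1 + 1.09) π − 1.09 π* + 1.2 ỹ
2.09 π = 13.51 − 1.5 + 1.09 × 1.8 − 1.2 × 2.6 = 10.852
π = 10.852 / 2.09 = 5.19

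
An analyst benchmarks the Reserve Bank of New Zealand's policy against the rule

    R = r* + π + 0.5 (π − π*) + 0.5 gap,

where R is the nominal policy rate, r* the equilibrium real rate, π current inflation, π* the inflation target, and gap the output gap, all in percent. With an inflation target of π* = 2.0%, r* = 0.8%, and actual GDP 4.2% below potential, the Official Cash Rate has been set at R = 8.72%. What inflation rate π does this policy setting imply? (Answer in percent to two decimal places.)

7.35%

Output 4.2% below potential → gap = -4.2.
Collecting π: R = r* + (1 + 0.5) π − 0.5 π* + 0.5 gap
1.5 π = 8.72 − 0.8 + 0.5 × 2.0 − 0.5 × (-4.2) = 11.02
π = 11.02 / 1.5 = 7.35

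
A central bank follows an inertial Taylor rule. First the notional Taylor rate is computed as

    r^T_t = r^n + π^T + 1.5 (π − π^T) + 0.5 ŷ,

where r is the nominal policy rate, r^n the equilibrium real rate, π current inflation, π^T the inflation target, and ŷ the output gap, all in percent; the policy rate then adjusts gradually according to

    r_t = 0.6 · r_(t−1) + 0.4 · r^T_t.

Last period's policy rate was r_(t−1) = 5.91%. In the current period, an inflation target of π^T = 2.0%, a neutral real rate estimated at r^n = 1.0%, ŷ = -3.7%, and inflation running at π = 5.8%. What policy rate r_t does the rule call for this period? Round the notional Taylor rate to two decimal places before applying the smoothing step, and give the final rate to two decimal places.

6.29%

r^T_t = 1.0 + 2.0 + 1.5 × (5.8 − 2.0) + 0.5 × (-3.7)
   = 1.0 + 2 + 5.7 − 1.85 = 6.85
r_t = 0.6 × 5.91 + 0.4 × 6.85 = 3.546 + 2.74 = 6.29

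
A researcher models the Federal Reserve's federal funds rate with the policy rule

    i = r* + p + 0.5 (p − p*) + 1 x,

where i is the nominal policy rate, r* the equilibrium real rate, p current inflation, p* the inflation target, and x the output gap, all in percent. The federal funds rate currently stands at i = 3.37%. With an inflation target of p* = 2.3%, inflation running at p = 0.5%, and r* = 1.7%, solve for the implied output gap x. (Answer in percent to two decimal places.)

1 x = 3.37 − 1.7 − 0.5 − 0.5 × (0.5 − 2.3) = 2.07
x = 2.07 / 1 = 2.07

2.07%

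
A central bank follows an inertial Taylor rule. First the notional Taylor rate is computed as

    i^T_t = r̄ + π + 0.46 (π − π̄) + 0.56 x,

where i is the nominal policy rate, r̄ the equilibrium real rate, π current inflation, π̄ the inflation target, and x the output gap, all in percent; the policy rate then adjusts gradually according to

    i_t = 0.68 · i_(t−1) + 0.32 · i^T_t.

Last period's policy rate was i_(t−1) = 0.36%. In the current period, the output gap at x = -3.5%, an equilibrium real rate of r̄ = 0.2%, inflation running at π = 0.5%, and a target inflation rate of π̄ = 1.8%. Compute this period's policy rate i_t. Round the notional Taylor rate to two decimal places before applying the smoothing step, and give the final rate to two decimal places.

i^T_t = 0.2 + 0.5 + 0.46 × (0.5 − 1.8) + 0.56 × (-3.5)
   = 0.2 + 0.5 − 0.598 − 1.96 = -1.86
i_t = 0.68 × 0.36 + 0.32 × (-1.86) = 0.2448 − 0.5952 = -0.35

-0.35%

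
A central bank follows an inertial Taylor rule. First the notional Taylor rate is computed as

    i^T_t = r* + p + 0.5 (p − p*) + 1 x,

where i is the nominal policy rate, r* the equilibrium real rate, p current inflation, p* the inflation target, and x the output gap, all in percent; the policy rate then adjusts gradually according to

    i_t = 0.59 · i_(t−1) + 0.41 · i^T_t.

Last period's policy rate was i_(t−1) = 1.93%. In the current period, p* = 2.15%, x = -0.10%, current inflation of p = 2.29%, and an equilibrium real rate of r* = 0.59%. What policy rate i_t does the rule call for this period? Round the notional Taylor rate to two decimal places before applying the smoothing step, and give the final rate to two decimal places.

i^T_t = 0.59 + 2.29 + 0.5 × (2.29 − 2.15) + 1 × (-0.10)
   = 0.59 + 2.29 + 0.07 − 0.1 = 2.85
i_t = 0.59 × 1.93 + 0.41 × 2.85 = 1.1387 + 1.1685 = 2.31

2.31%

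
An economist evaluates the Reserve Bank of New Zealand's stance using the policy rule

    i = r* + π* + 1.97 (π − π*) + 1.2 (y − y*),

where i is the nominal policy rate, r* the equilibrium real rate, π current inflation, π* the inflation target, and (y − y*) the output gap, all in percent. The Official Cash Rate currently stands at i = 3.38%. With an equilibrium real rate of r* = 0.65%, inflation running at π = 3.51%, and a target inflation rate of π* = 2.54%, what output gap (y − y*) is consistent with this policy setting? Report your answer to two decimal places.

-1.43%

1.2 (y − y*) = 3.38 − 0.65 − 2.54 − 1.97 × (3.51 − 2.54) = -1.7209
(y − y*) = -1.7209 / 1.2 = -1.43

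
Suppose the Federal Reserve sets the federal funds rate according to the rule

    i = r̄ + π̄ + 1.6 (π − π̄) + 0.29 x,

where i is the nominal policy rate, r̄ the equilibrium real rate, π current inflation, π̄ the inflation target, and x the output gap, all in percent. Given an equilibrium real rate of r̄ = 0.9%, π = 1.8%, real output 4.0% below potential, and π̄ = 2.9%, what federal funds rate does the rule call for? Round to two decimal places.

0.88%

Output 4.0% below potential → x = -4.0.
i = 0.9 + 2.9 + 1.6 × (1.8 − 2.9) + 0.29 × (-4.0)
   = 0.9 + 2.9 − 1.76 − 1.16 = 0.88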